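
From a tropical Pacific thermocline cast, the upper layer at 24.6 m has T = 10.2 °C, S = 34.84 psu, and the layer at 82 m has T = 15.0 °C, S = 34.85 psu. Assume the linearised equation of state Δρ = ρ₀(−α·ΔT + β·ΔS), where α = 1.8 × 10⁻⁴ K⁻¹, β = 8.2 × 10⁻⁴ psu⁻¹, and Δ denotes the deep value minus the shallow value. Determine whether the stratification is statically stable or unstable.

ΔT = 15.0 − 10.2 = +4.8 K and ΔS = 34.85 − 34.84 = +0.01 psu (deep − shallow).
−αΔT = -8.64 × 10⁻⁴; βΔS = 8.20 × 10⁻⁶; sum Δρ/ρ₀ = -8.558 × 10⁻⁴.
Δρ/ρ₀ < 0, so Δρ < 0: deeper water is lighter → statically unstable; the column would overturn.

unstable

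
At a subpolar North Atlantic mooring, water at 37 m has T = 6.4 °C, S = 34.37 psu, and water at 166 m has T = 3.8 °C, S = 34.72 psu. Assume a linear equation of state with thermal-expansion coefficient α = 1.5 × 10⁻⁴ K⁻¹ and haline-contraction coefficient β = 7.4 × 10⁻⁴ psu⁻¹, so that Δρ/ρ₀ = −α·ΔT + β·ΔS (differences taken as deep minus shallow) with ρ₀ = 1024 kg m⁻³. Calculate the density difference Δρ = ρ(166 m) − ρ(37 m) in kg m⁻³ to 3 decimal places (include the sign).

ΔT = -2.6 K, ΔS = +0.35 psu (deep − shallow).
Δρ/ρ₀ = −(1.5 × 10⁻⁴)(-2.6) + (7.4 × 10⁻⁴)(+0.35) = 6.49 × 10⁻⁴.
Δρ = 1024 × (6.49 × 10⁻⁴) = +0.665 kg m⁻³.
Positive Δρ: denser below, stable.

+0.665 kg m⁻³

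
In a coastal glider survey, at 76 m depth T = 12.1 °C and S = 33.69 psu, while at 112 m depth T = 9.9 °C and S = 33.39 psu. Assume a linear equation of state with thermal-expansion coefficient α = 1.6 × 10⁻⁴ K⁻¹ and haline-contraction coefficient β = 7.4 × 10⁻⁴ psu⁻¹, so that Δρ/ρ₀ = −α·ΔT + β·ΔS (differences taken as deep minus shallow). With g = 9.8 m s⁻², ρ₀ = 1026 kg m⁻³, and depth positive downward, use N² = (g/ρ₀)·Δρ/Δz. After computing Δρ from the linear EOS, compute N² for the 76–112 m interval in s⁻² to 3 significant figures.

ΔT = -2.2 K, ΔS = -0.30 psu (deep − shallow).
Δρ/ρ₀ = −αΔT + βΔS = 3.52 × 10⁻⁴ − 2.22 × 10⁻⁴ = 1.30 × 10⁻⁴, so Δρ ≈ 0.1334 kg m⁻³.
N² = (g/ρ₀)·Δρ/Δz = g·(Δρ/ρ₀)/Δz = 9.8 × 1.30 × 10⁻⁴ / 36 = 3.5389 × 10⁻⁵ s⁻² ≈ 3.54 × 10⁻⁵ s⁻².

3.54 × 10⁻⁵ s⁻²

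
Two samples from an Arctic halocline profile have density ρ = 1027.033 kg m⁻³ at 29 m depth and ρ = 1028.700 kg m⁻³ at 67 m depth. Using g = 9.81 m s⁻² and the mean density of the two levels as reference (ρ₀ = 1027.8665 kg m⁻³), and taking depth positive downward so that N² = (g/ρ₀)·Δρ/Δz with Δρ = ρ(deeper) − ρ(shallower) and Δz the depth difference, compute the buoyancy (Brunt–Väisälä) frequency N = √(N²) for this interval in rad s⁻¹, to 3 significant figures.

Δρ = 1028.700 − 1027.033 = 1.667 kg m⁻³ over Δz = 67 − 29 = 38 m.
N² = (9.81/1027.8665) × (1.667/38) = 4.1868 × 10⁻⁴ s⁻².
N = √(4.1868 × 10⁻⁴) = 0.020462 rad s⁻¹ ≈ 0.0205 rad s⁻¹.

0.0205 rad s⁻¹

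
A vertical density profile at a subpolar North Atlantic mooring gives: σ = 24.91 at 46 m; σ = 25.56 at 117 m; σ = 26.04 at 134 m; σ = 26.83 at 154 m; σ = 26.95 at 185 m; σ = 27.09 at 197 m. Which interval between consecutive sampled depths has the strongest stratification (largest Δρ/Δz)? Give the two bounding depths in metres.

Compute the density gradient over each adjacent pair:
  46–117 m: Δρ/Δz = 0.65/71 = 9.2 × 10⁻³ kg m⁻⁴
  117–134 m: Δρ/Δz = 0.48/17 = 0.028 kg m⁻⁴
  134–154 m: Δρ/Δz = 0.79/20 = 0.040 kg m⁻⁴
  154–185 m: Δρ/Δz = 0.12/31 = 3.9 × 10⁻³ kg m⁻⁴
  185–197 m: Δρ/Δz = 0.14/12 = 0.012 kg m⁻⁴
The largest gradient is in the 134–154 m interval — the pycnocline.

134–154 m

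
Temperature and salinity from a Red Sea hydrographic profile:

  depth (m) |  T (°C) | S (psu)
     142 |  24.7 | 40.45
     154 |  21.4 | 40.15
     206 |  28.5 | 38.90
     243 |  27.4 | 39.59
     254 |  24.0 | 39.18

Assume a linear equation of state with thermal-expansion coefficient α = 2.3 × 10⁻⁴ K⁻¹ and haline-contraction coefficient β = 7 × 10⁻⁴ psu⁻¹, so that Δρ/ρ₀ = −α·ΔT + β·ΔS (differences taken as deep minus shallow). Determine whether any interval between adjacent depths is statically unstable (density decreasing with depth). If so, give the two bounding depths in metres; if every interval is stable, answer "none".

Evaluate Δρ/ρ₀ = −αΔT + βΔS across each adjacent pair:
  142–154 m: −αΔT+βΔS = −(2.3 × 10⁻⁴)(-3.3)+(7 × 10⁻⁴)(-0.30) = 5.5 × 10⁻⁴ → stable
  154–206 m: −αΔT+βΔS = −(2.3 × 10⁻⁴)(+7.1)+(7 × 10⁻⁴)(-1.25) = -2.5 × 10⁻³ → UNSTABLE
  206–243 m: −αΔT+βΔS = −(2.3 × 10⁻⁴)(-1.1)+(7 × 10⁻⁴)(+0.69) = 7.4 × 10⁻⁴ → stable
  243–254 m: −αΔT+βΔS = −(2.3 × 10⁻⁴)(-3.4)+(7 × 10⁻⁴)(-0.41) = 4.9 × 10⁻⁴ → stable
The 154–206 m interval has Δρ < 0: lighter water underlies denser water.

154–206 m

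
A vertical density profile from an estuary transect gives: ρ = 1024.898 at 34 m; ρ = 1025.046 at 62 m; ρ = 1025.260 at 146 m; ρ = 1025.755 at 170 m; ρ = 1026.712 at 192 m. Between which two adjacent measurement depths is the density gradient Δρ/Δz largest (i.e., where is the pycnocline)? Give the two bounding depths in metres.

Compute the density gradient over each adjacent pair:
  34–62 m: Δρ/Δz = 0.148/28 = 5.3 × 10⁻³ kg m⁻⁴
  62–146 m: Δρ/Δz = 0.214/84 = 2.5 × 10⁻³ kg m⁻⁴
  146–170 m: Δρ/Δz = 0.495/24 = 0.021 kg m⁻⁴
  170–192 m: Δρ/Δz = 0.957/22 = 0.043 kg m⁻⁴
The largest gradient is in the 170–192 m interval — the pycnocline.

170–192 m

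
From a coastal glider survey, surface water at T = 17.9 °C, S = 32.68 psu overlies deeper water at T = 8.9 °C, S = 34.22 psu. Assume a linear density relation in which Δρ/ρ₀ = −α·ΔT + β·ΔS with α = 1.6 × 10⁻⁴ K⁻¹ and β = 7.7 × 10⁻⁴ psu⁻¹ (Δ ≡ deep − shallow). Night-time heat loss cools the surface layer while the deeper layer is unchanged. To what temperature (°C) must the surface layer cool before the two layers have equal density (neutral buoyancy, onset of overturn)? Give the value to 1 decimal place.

1.5 °C

Neutral buoyancy requires Δρ = 0, i.e. −α(T_deep − T_surf′) + β(S_deep − S_surf) = 0.
T_surf′ = T_deep − (β/α)·ΔS = 8.9 − (7.7 × 10⁻⁴/1.6 × 10⁻⁴)·(+1.54) = 1.489 °C.
Cooling required: 17.9 − (1.489) = 16.411 °C.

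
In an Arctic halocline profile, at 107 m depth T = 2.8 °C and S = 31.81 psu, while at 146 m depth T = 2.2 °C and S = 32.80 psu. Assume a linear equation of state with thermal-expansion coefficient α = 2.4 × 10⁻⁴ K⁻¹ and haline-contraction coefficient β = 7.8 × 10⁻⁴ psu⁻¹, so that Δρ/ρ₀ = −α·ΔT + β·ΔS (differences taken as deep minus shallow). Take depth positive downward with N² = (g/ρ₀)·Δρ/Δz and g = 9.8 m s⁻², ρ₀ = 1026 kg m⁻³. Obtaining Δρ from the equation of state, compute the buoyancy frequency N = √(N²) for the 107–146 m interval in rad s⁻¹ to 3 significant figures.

ΔT = -0.6 K, ΔS = +0.99 psu (deep − shallow).
Δρ/ρ₀ = −αΔT + βΔS = 1.44 × 10⁻⁴ + 7.722 × 10⁻⁴ = 9.162 × 10⁻⁴, so Δρ ≈ 0.9400 kg m⁻³.
N² = (g/ρ₀)·Δρ/Δz = g·(Δρ/ρ₀)/Δz = 9.8 × 9.162 × 10⁻⁴ / 39 = 2.3022 × 10⁻⁴ s⁻².
N = √(2.3022 × 10⁻⁴) = 0.015173 rad s⁻¹ ≈ 0.0152 rad s⁻¹.

0.0152 rad s⁻¹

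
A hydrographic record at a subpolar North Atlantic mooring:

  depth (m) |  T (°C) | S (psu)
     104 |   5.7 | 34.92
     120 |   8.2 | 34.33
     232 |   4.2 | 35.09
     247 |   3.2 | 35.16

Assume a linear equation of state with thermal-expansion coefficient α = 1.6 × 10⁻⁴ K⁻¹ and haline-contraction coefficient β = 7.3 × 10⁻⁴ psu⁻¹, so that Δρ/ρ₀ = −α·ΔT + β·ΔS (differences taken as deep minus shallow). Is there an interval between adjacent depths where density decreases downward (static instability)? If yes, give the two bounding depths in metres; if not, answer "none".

Evaluate Δρ/ρ₀ = −αΔT + βΔS across each adjacent pair:
  104–120 m: −αΔT+βΔS = −(1.6 × 10⁻⁴)(+2.5)+(7.3 × 10⁻⁴)(-0.59) = -8.3 × 10⁻⁴ → UNSTABLE
  120–232 m: −αΔT+βΔS = −(1.6 × 10⁻⁴)(-4.0)+(7.3 × 10⁻⁴)(+0.76) = 1.2 × 10⁻³ → stable
  232–247 m: −αΔT+βΔS = −(1.6 × 10⁻⁴)(-1.0)+(7.3 × 10⁻⁴)(+0.07) = 2.1 × 10⁻⁴ → stable
The 104–120 m interval has Δρ < 0: lighter water underlies denser water.

104–120 m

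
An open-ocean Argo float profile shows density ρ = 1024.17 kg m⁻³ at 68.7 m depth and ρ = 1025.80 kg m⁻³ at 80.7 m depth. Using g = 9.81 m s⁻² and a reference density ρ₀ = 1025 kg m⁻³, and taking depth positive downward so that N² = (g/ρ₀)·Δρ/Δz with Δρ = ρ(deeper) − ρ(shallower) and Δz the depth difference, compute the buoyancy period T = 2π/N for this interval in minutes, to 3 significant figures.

Δρ = 1025.80 − 1024.17 = 1.63 kg m⁻³ over Δz = 80.7 − 68.7 = 12 m.
N² = (9.81/1025) × (1.63/12) = 1.3000 × 10⁻³ s⁻².
N = √(1.3000 × 10⁻³) = 0.036056 rad s⁻¹, so T = 2π/N = 174.26 s = 2.9043 min ≈ 2.90 min.

2.90 min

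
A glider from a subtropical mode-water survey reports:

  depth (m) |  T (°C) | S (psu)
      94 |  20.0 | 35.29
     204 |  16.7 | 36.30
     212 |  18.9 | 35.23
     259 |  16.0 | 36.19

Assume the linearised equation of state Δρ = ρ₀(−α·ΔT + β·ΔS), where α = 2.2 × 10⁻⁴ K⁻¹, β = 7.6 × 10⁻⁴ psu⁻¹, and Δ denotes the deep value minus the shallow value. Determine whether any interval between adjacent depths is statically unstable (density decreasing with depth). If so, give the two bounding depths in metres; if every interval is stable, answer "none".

Evaluate Δρ/ρ₀ = −αΔT + βΔS across each adjacent pair:
  94–204 m: −αΔT+βΔS = −(2.2 × 10⁻⁴)(-3.3)+(7.6 × 10⁻⁴)(+1.01) = 1.5 × 10⁻³ → stable
  204–212 m: −αΔT+βΔS = −(2.2 × 10⁻⁴)(+2.2)+(7.6 × 10⁻⁴)(-1.07) = -1.3 × 10⁻³ → UNSTABLE
  212–259 m: −αΔT+βΔS = −(2.2 × 10⁻⁴)(-2.9)+(7.6 × 10⁻⁴)(+0.96) = 1.4 × 10⁻³ → stable
The 204–212 m interval has Δρ < 0: lighter water underlies denser water.

204–212 m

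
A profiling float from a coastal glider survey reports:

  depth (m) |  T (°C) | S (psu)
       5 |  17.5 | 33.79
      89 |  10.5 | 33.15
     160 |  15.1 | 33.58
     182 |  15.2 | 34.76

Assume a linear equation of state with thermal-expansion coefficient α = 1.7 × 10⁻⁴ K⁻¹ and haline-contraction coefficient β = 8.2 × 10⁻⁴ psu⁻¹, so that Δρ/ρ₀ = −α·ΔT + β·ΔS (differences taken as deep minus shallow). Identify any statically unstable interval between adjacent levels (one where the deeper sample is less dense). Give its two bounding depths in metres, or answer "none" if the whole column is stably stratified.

89–160 m

Evaluate Δρ/ρ₀ = −αΔT + βΔS across each adjacent pair:
  5–89 m: −αΔT+βΔS = −(1.7 × 10⁻⁴)(-7.0)+(8.2 × 10⁻⁴)(-0.64) = 6.7 × 10⁻⁴ → stable
  89–160 m: −αΔT+βΔS = −(1.7 × 10⁻⁴)(+4.6)+(8.2 × 10⁻⁴)(+0.43) = -4.3 × 10⁻⁴ → UNSTABLE
  160–182 m: −αΔT+βΔS = −(1.7 × 10⁻⁴)(+0.1)+(8.2 × 10⁻⁴)(+1.18) = 9.5 × 10⁻⁴ → stable
The 89–160 m interval has Δρ < 0: lighter water underlies denser water.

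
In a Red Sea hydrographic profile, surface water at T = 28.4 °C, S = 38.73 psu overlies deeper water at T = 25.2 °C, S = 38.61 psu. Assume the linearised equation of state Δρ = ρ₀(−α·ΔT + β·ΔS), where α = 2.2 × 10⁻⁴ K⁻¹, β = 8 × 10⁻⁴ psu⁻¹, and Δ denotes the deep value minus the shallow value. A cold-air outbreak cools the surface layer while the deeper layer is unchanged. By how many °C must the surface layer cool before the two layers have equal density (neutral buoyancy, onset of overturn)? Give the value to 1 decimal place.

2.8 °C

Neutral buoyancy requires Δρ = 0, i.e. −α(T_deep − T_surf′) + β(S_deep − S_surf) = 0.
T_surf′ = T_deep − (β/α)·ΔS = 25.2 − (8 × 10⁻⁴/2.2 × 10⁻⁴)·(-0.12) = 25.636 °C.
Cooling required: 28.4 − (25.636) = 2.764 °C.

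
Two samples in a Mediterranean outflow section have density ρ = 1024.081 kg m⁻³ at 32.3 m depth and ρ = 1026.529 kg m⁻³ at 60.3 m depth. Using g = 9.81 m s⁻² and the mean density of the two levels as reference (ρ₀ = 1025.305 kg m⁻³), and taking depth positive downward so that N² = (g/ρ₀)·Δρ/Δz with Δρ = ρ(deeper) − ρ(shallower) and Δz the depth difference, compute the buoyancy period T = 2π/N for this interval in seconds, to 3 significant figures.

217 s

Δρ = 1026.529 − 1024.081 = 2.448 kg m⁻³ over Δz = 60.3 − 32.3 = 28 m.
N² = (9.81/1025.305) × (2.448/28) = 8.3651 × 10⁻⁴ s⁻².
N = √(8.3651 × 10⁻⁴) = 0.028922 rad s⁻¹, so T = 2π/N = 217.25 s ≈ 217 s.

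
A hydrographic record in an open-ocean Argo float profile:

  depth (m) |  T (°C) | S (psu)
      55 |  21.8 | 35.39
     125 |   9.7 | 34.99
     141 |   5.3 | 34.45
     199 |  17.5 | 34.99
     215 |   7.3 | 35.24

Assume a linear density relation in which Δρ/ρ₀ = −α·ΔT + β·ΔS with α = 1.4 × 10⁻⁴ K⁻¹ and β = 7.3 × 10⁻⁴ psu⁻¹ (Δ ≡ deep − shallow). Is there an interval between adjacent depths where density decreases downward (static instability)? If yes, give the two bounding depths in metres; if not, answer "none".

141–199 m

Evaluate Δρ/ρ₀ = −αΔT + βΔS across each adjacent pair:
  55–125 m: −αΔT+βΔS = −(1.4 × 10⁻⁴)(-12.1)+(7.3 × 10⁻⁴)(-0.40) = 1.4 × 10⁻³ → stable
  125–141 m: −αΔT+βΔS = −(1.4 × 10⁻⁴)(-4.4)+(7.3 × 10⁻⁴)(-0.54) = 2.2 × 10⁻⁴ → stable
  141–199 m: −αΔT+βΔS = −(1.4 × 10⁻⁴)(+12.2)+(7.3 × 10⁻⁴)(+0.54) = -1.3 × 10⁻³ → UNSTABLE
  199–215 m: −αΔT+βΔS = −(1.4 × 10⁻⁴)(-10.2)+(7.3 × 10⁻⁴)(+0.25) = 1.6 × 10⁻³ → stable
The 141–199 m interval has Δρ < 0: lighter water underlies denser water.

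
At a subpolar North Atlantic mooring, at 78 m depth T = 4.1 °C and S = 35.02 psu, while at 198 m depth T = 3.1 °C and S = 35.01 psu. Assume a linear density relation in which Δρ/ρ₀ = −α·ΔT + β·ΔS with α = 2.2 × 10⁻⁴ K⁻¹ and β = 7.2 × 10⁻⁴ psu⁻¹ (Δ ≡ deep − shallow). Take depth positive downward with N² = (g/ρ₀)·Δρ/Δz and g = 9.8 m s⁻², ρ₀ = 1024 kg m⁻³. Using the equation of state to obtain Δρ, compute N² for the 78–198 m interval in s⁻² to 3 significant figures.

ΔT = -1.0 K, ΔS = -0.01 psu (deep − shallow).
Δρ/ρ₀ = −αΔT + βΔS = 2.20 × 10⁻⁴ − 7.20 × 10⁻⁶ = 2.128 × 10⁻⁴, so Δρ ≈ 0.2179 kg m⁻³.
N² = (g/ρ₀)·Δρ/Δz = g·(Δρ/ρ₀)/Δz = 9.8 × 2.128 × 10⁻⁴ / 120 = 1.7379 × 10⁻⁵ s⁻² ≈ 1.74 × 10⁻⁵ s⁻².

1.74 × 10⁻⁵ s⁻²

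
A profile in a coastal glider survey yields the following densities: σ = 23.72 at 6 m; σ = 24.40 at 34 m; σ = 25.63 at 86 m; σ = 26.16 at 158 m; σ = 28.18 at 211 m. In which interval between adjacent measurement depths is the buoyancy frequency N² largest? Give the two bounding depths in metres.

Compute the density gradient over each adjacent pair:
  6–34 m: Δρ/Δz = 0.68/28 = 0.024 kg m⁻⁴
  34–86 m: Δρ/Δz = 1.23/52 = 0.024 kg m⁻⁴
  86–158 m: Δρ/Δz = 0.53/72 = 7.4 × 10⁻³ kg m⁻⁴
  158–211 m: Δρ/Δz = 2.02/53 = 0.038 kg m⁻⁴
The largest gradient is in the 158–211 m interval — the pycnocline.

158–211 m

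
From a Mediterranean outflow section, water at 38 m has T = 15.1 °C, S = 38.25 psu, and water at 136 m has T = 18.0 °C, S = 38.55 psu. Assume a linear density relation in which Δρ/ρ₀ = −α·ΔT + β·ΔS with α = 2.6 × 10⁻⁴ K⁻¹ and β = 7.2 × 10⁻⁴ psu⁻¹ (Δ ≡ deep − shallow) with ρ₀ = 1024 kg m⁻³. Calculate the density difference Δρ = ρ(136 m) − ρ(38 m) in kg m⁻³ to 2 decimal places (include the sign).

-0.55 kg m⁻³

ΔT = +2.9 K, ΔS = +0.30 psu (deep − shallow).
Δρ/ρ₀ = −(2.6 × 10⁻⁴)(+2.9) + (7.2 × 10⁻⁴)(+0.30) = -5.38 × 10⁻⁴.
Δρ = 1024 × (-5.38 × 10⁻⁴) = -0.55 kg m⁻³.
Negative Δρ: lighter below, statically unstable.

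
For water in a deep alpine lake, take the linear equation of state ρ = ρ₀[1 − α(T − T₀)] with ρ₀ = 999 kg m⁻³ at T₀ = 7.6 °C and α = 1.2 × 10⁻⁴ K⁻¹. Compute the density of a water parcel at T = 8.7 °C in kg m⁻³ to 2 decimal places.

T − T₀ = +1.1 K.
Bracket = 1 − α·(+1.1) = 1 + (-1.32 × 10⁻⁴) = 0.9998680.
ρ = 999 × 0.9998680 = 998.87 kg m⁻³.

998.87 kg m⁻³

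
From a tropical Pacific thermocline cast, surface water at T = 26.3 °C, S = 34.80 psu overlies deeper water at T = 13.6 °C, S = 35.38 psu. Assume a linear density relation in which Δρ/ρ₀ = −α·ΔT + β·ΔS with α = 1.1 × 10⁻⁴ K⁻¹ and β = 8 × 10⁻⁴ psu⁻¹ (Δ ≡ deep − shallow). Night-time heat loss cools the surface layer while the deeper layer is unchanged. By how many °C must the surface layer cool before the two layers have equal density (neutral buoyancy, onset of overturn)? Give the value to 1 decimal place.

Neutral buoyancy requires Δρ = 0, i.e. −α(T_deep − T_surf′) + β(S_deep − S_surf) = 0.
T_surf′ = T_deep − (β/α)·ΔS = 13.6 − (8 × 10⁻⁴/1.1 × 10⁻⁴)·(+0.58) = 9.382 °C.
Cooling required: 26.3 − (9.382) = 16.918 °C.

16.9 °C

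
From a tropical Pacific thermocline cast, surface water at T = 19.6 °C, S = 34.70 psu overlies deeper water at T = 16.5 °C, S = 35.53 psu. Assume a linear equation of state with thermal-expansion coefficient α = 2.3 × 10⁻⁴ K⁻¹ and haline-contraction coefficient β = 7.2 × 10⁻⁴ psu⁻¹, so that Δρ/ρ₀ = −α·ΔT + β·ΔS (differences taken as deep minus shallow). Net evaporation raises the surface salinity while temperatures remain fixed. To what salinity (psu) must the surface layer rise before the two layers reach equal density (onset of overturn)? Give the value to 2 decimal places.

Neutral buoyancy requires −α(T_deep − T_surf) + β(S_deep − S_surf′) = 0.
S_surf′ = S_deep − (α/β)·ΔT = 35.53 − (2.3 × 10⁻⁴/7.2 × 10⁻⁴)·(-3.1) = 36.5203 psu.
Increase required: 36.5203 − 34.70 = 1.8203 psu.

36.52 psu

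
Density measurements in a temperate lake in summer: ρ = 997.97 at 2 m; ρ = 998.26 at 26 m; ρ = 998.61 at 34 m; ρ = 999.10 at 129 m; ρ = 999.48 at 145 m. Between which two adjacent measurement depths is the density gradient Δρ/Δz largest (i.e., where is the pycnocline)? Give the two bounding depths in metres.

Compute the density gradient over each adjacent pair:
  2–26 m: Δρ/Δz = 0.29/24 = 0.012 kg m⁻⁴
  26–34 m: Δρ/Δz = 0.35/8 = 0.044 kg m⁻⁴
  34–129 m: Δρ/Δz = 0.49/95 = 5.2 × 10⁻³ kg m⁻⁴
  129–145 m: Δρ/Δz = 0.38/16 = 0.024 kg m⁻⁴
The largest gradient is in the 26–34 m interval — the pycnocline.

26–34 m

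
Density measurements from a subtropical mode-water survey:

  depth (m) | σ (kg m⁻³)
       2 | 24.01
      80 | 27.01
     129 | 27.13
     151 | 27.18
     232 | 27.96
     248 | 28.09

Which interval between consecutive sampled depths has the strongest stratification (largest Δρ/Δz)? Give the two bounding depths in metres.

2–80 m

Compute the density gradient over each adjacent pair:
  2–80 m: Δρ/Δz = 3.00/78 = 0.038 kg m⁻⁴
  80–129 m: Δρ/Δz = 0.12/49 = 2.4 × 10⁻³ kg m⁻⁴
  129–151 m: Δρ/Δz = 0.05/22 = 2.3 × 10⁻³ kg m⁻⁴
  151–232 m: Δρ/Δz = 0.78/81 = 9.6 × 10⁻³ kg m⁻⁴
  232–248 m: Δρ/Δz = 0.13/16 = 8.1 × 10⁻³ kg m⁻⁴
The largest gradient is in the 2–80 m interval — the pycnocline.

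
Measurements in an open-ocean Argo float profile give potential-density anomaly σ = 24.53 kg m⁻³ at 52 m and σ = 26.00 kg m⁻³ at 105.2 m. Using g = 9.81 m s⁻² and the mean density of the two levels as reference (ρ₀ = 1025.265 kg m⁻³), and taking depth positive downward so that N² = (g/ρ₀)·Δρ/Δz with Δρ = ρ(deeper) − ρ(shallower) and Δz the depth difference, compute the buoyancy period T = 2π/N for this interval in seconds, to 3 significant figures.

Δρ = 1026.00 − 1024.53 = 1.47 kg m⁻³ over Δz = 105.2 − 52 = 53.2 m.
N² = (9.81/1025.265) × (1.47/53.2) = 2.6439 × 10⁻⁴ s⁻².
N = √(2.6439 × 10⁻⁴) = 0.016260 rad s⁻¹, so T = 2π/N = 386.42 s ≈ 386 s.
A positive N² confirms static stability across the interval.

386 s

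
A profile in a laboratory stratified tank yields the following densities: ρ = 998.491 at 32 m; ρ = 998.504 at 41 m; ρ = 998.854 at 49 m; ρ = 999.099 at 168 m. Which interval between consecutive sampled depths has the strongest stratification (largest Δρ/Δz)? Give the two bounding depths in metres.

41–49 m

Compute the density gradient over each adjacent pair:
  32–41 m: Δρ/Δz = 0.013/9 = 1.4 × 10⁻³ kg m⁻⁴
  41–49 m: Δρ/Δz = 0.350/8 = 0.044 kg m⁻⁴
  49–168 m: Δρ/Δz = 0.245/119 = 2.1 × 10⁻³ kg m⁻⁴
The largest gradient is in the 41–49 m interval — the pycnocline.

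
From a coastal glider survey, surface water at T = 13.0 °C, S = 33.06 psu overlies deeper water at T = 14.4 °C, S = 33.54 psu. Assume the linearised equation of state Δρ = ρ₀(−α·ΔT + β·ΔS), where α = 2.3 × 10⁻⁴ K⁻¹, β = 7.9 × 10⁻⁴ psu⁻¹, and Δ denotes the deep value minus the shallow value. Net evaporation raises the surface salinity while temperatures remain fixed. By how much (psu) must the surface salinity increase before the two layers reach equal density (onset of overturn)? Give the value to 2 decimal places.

Neutral buoyancy requires −α(T_deep − T_surf) + β(S_deep − S_surf′) = 0.
S_surf′ = S_deep − (α/β)·ΔT = 33.54 − (2.3 × 10⁻⁴/7.9 × 10⁻⁴)·(+1.4) = 33.1324 psu.
Increase required: 33.1324 − 33.06 = 0.0724 psu.

0.07 psu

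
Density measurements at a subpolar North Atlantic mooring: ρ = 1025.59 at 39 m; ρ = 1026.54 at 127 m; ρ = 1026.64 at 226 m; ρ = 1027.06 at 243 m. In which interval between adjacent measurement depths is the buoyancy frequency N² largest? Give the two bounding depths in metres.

226–243 m

Compute the density gradient over each adjacent pair:
  39–127 m: Δρ/Δz = 0.95/88 = 0.011 kg m⁻⁴
  127–226 m: Δρ/Δz = 0.10/99 = 1.0 × 10⁻³ kg m⁻⁴
  226–243 m: Δρ/Δz = 0.42/17 = 0.025 kg m⁻⁴
The largest gradient is in the 226–243 m interval — the pycnocline.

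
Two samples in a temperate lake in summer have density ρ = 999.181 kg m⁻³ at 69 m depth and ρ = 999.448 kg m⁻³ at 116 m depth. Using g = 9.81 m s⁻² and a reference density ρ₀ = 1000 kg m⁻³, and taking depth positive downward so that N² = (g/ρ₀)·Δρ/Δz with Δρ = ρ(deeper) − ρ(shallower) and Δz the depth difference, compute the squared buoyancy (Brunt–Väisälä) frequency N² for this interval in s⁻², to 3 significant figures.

Δρ = 999.448 − 999.181 = 0.267 kg m⁻³ over Δz = 116 − 69 = 47 m.
N² = (9.81/1000) × (0.267/47) = 5.5729 × 10⁻⁵ s⁻² ≈ 5.57 × 10⁻⁵ s⁻².
Since Δρ > 0 the layer is stably stratified.

5.57 × 10⁻⁵ s⁻²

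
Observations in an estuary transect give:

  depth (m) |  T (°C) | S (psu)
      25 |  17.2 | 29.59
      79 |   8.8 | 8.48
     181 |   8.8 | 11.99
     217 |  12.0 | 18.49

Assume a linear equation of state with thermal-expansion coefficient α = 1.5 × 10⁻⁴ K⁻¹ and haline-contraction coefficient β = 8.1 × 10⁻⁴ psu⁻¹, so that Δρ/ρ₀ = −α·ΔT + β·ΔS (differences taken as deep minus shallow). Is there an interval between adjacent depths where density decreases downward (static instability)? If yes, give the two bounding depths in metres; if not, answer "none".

25–79 m

Evaluate Δρ/ρ₀ = −αΔT + βΔS across each adjacent pair:
  25–79 m: −αΔT+βΔS = −(1.5 × 10⁻⁴)(-8.4)+(8.1 × 10⁻⁴)(-21.11) = -0.016 → UNSTABLE
  79–181 m: −αΔT+βΔS = −(1.5 × 10⁻⁴)(+0.0)+(8.1 × 10⁻⁴)(+3.51) = 2.8 × 10⁻³ → stable
  181–217 m: −αΔT+βΔS = −(1.5 × 10⁻⁴)(+3.2)+(8.1 × 10⁻⁴)(+6.50) = 4.8 × 10⁻³ → stable
The 25–79 m interval has Δρ < 0: lighter water underlies denser water.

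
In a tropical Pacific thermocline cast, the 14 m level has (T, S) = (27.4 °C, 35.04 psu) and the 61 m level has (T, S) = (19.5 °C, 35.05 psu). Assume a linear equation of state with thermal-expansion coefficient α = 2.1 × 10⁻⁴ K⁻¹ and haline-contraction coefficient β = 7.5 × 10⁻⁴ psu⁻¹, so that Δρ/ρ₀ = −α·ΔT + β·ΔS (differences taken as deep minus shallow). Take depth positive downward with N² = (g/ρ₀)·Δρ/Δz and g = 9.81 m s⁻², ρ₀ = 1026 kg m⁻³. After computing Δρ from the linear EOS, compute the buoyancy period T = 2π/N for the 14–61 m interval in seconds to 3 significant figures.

ΔT = -7.9 K, ΔS = +0.01 psu (deep − shallow).
Δρ/ρ₀ = −αΔT + βΔS = 1.659 × 10⁻³ + 7.50 × 10⁻⁶ = 1.6665 × 10⁻³, so Δρ ≈ 1.710 kg m⁻³.
N² = (g/ρ₀)·Δρ/Δz = g·(Δρ/ρ₀)/Δz = 9.81 × 1.6665 × 10⁻³ / 47 = 3.4784 × 10⁻⁴ s⁻².
N = √(3.4784 × 10⁻⁴) = 0.018650 rad s⁻¹ → T = 2π/N = 336.90 s ≈ 337 s.

337 s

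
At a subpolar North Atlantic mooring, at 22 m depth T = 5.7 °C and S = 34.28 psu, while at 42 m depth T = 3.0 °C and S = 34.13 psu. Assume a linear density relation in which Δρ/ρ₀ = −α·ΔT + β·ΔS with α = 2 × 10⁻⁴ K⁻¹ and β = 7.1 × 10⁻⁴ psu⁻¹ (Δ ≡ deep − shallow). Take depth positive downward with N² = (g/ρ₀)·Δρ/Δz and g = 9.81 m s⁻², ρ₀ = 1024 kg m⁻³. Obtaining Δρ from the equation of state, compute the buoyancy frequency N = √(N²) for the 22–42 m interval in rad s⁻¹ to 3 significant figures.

ΔT = -2.7 K, ΔS = -0.15 psu (deep − shallow).
Δρ/ρ₀ = −αΔT + βΔS = 5.40 × 10⁻⁴ − 1.065 × 10⁻⁴ = 4.335 × 10⁻⁴, so Δρ ≈ 0.4439 kg m⁻³.
N² = (g/ρ₀)·Δρ/Δz = g·(Δρ/ρ₀)/Δz = 9.81 × 4.335 × 10⁻⁴ / 20 = 2.1263 × 10⁻⁴ s⁻².
N = √(2.1263 × 10⁻⁴) = 0.014582 rad s⁻¹ ≈ 0.0146 rad s⁻¹.

0.0146 rad s⁻¹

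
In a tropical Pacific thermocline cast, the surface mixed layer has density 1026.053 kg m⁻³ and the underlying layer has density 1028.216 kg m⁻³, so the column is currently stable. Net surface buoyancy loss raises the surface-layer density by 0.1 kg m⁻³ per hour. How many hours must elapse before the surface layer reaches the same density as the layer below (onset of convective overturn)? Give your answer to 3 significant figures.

21.6 hours

Density deficit of the surface layer: 1028.216 − 1026.053 = 2.163 kg m⁻³.
Required change = 2.163 / 0.1 = 21.6 hours.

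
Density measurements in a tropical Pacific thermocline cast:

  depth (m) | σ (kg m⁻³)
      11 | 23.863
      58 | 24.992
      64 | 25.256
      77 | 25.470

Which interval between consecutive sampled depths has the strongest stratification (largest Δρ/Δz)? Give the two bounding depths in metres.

Compute the density gradient over each adjacent pair:
  11–58 m: Δρ/Δz = 1.129/47 = 0.024 kg m⁻⁴
  58–64 m: Δρ/Δz = 0.264/6 = 0.044 kg m⁻⁴
  64–77 m: Δρ/Δz = 0.214/13 = 0.016 kg m⁻⁴
The largest gradient is in the 58–64 m interval — the pycnocline.

58–64 m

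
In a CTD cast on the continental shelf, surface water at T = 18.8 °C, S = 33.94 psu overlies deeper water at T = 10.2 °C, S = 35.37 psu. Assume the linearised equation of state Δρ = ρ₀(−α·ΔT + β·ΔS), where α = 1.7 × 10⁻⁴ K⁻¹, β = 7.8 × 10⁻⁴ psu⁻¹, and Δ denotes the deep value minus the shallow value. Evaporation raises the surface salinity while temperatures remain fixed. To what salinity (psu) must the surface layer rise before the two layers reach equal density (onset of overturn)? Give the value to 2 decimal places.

37.24 psu

Neutral buoyancy requires −α(T_deep − T_surf) + β(S_deep − S_surf′) = 0.
S_surf′ = S_deep − (α/β)·ΔT = 35.37 − (1.7 × 10⁻⁴/7.8 × 10⁻⁴)·(-8.6) = 37.2444 psu.
Increase required: 37.2444 − 33.94 = 3.3044 psu.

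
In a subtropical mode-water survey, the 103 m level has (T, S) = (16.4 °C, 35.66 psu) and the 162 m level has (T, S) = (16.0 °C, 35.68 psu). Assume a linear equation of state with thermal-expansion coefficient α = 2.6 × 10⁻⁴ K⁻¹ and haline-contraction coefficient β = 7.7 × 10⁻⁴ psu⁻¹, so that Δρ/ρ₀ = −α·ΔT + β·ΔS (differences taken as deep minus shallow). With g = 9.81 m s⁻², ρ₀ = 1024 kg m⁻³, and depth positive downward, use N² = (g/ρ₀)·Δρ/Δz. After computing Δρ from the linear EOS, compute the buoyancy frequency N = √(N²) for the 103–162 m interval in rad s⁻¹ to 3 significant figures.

ΔT = -0.4 K, ΔS = +0.02 psu (deep − shallow).
Δρ/ρ₀ = −αΔT + βΔS = 1.04 × 10⁻⁴ + 1.54 × 10⁻⁵ = 1.194 × 10⁻⁴, so Δρ ≈ 0.1223 kg m⁻³.
N² = (g/ρ₀)·Δρ/Δz = g·(Δρ/ρ₀)/Δz = 9.81 × 1.194 × 10⁻⁴ / 59 = 1.9853 × 10⁻⁵ s⁻².
N = √(1.9853 × 10⁻⁵) = 4.4557 × 10⁻³ rad s⁻¹ ≈ 4.46 × 10⁻³ rad s⁻¹.

4.46 × 10⁻³ rad s⁻¹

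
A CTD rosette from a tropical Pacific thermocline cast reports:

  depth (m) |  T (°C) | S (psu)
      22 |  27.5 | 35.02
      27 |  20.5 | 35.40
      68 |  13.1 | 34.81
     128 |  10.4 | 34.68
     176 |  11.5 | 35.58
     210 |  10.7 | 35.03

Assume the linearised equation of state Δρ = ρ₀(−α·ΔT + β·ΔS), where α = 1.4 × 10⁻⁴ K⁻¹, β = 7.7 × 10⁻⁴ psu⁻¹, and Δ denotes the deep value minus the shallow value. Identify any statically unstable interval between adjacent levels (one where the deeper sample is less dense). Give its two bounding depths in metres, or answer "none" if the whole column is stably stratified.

Evaluate Δρ/ρ₀ = −αΔT + βΔS across each adjacent pair:
  22–27 m: −αΔT+βΔS = −(1.4 × 10⁻⁴)(-7.0)+(7.7 × 10⁻⁴)(+0.38) = 1.3 × 10⁻³ → stable
  27–68 m: −αΔT+βΔS = −(1.4 × 10⁻⁴)(-7.4)+(7.7 × 10⁻⁴)(-0.59) = 5.8 × 10⁻⁴ → stable
  68–128 m: −αΔT+βΔS = −(1.4 × 10⁻⁴)(-2.7)+(7.7 × 10⁻⁴)(-0.13) = 2.8 × 10⁻⁴ → stable
  128–176 m: −αΔT+βΔS = −(1.4 × 10⁻⁴)(+1.1)+(7.7 × 10⁻⁴)(+0.90) = 5.4 × 10⁻⁴ → stable
  176–210 m: −αΔT+βΔS = −(1.4 × 10⁻⁴)(-0.8)+(7.7 × 10⁻⁴)(-0.55) = -3.1 × 10⁻⁴ → UNSTABLE
The 176–210 m interval has Δρ < 0: lighter water underlies denser water.

176–210 m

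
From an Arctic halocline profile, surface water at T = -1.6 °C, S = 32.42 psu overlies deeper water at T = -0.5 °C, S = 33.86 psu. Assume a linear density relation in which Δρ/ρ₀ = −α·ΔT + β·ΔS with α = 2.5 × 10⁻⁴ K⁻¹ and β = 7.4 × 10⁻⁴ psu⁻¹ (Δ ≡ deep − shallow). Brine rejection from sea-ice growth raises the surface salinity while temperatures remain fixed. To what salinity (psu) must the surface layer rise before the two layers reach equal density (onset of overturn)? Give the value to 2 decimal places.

33.49 psu

Neutral buoyancy requires −α(T_deep − T_surf) + β(S_deep − S_surf′) = 0.
S_surf′ = S_deep − (α/β)·ΔT = 33.86 − (2.5 × 10⁻⁴/7.4 × 10⁻⁴)·(+1.1) = 33.4884 psu.
Increase required: 33.4884 − 32.42 = 1.0684 psu.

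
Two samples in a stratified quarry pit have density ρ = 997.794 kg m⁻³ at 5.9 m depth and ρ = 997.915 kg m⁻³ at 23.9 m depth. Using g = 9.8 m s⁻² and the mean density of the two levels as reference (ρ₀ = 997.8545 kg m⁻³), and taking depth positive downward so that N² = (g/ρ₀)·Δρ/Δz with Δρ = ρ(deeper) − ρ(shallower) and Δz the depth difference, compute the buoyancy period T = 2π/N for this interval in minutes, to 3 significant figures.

Δρ = 997.915 − 997.794 = 0.121 kg m⁻³ over Δz = 23.9 − 5.9 = 18 m.
N² = (9.8/997.8545) × (0.121/18) = 6.6019 × 10⁻⁵ s⁻².
N = √(6.6019 × 10⁻⁵) = 8.1252 × 10⁻³ rad s⁻¹, so T = 2π/N = 773.30 s = 12.888 min ≈ 12.9 min.

12.9 min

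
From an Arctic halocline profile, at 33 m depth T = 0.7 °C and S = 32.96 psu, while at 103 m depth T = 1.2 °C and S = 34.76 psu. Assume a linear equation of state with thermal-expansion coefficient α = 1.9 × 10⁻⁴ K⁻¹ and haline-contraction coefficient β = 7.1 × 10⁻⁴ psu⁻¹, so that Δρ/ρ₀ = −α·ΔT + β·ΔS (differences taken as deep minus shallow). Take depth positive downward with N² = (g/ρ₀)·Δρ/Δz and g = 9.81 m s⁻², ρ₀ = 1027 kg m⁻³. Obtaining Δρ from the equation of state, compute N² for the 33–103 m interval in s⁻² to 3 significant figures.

ΔT = +0.5 K, ΔS = +1.80 psu (deep − shallow).
Δρ/ρ₀ = −αΔT + βΔS = -9.50 × 10⁻⁵ + 1.278 × 10⁻³ = 1.183 × 10⁻³, so Δρ ≈ 1.215 kg m⁻³.
N² = (g/ρ₀)·Δρ/Δz = g·(Δρ/ρ₀)/Δz = 9.81 × 1.183 × 10⁻³ / 70 = 1.6579 × 10⁻⁴ s⁻² ≈ 1.66 × 10⁻⁴ s⁻².

1.66 × 10⁻⁴ s⁻²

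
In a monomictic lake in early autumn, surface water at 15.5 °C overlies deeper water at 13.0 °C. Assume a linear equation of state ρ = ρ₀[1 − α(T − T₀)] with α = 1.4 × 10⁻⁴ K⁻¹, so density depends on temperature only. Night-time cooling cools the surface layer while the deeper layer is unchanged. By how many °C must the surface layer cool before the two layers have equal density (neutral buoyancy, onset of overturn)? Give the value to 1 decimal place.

2.5 °C

With temperature the only control, equal density requires T_surf′ = T_deep.
T_surf′ = 13.0 °C.
Cooling required: 15.5 − 13.0 = 2.5 °C.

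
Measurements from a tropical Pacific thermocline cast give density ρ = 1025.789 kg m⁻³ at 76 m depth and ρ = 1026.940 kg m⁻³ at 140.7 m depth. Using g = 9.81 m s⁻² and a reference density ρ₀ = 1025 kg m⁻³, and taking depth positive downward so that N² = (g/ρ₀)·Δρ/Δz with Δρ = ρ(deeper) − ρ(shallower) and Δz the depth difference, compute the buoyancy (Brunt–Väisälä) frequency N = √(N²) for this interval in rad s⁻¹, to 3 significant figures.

Δρ = 1026.940 − 1025.789 = 1.151 kg m⁻³ over Δz = 140.7 − 76 = 64.7 m.
N² = (9.81/1025) × (1.151/64.7) = 1.7026 × 10⁻⁴ s⁻².
N = √(1.7026 × 10⁻⁴) = 0.013048 rad s⁻¹ ≈ 0.0130 rad s⁻¹.

0.0130 rad s⁻¹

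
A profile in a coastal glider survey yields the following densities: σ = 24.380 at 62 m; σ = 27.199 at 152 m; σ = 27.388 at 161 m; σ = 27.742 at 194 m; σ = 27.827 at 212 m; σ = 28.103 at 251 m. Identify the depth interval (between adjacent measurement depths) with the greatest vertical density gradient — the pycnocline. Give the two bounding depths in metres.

Compute the density gradient over each adjacent pair:
  62–152 m: Δρ/Δz = 2.819/90 = 0.031 kg m⁻⁴
  152–161 m: Δρ/Δz = 0.189/9 = 0.021 kg m⁻⁴
  161–194 m: Δρ/Δz = 0.354/33 = 0.011 kg m⁻⁴
  194–212 m: Δρ/Δz = 0.085/18 = 4.7 × 10⁻³ kg m⁻⁴
  212–251 m: Δρ/Δz = 0.276/39 = 7.1 × 10⁻³ kg m⁻⁴
The largest gradient is in the 62–152 m interval — the pycnocline.

62–152 m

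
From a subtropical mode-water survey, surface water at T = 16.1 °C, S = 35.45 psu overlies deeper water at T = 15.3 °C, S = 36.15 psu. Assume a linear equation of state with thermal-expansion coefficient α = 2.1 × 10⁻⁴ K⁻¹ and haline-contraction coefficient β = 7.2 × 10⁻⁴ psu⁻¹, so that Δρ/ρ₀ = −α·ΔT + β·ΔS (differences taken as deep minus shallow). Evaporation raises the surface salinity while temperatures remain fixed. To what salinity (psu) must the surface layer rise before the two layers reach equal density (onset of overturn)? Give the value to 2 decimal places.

36.38 psu

Neutral buoyancy requires −α(T_deep − T_surf) + β(S_deep − S_surf′) = 0.
S_surf′ = S_deep − (α/β)·ΔT = 36.15 − (2.1 × 10⁻⁴/7.2 × 10⁻⁴)·(-0.8) = 36.3833 psu.
Increase required: 36.3833 − 35.45 = 0.9333 psu.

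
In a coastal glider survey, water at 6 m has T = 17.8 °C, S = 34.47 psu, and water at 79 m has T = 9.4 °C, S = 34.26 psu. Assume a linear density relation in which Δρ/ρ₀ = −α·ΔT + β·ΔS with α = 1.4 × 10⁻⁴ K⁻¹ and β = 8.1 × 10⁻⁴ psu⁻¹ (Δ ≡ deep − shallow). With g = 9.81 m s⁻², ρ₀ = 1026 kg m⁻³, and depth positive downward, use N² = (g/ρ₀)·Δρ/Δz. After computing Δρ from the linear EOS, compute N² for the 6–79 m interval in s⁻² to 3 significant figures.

ΔT = -8.4 K, ΔS = -0.21 psu (deep − shallow).
Δρ/ρ₀ = −αΔT + βΔS = 1.176 × 10⁻³ − 1.701 × 10⁻⁴ = 1.0059 × 10⁻³, so Δρ ≈ 1.032 kg m⁻³.
N² = (g/ρ₀)·Δρ/Δz = g·(Δρ/ρ₀)/Δz = 9.81 × 1.0059 × 10⁻³ / 73 = 1.3518 × 10⁻⁴ s⁻² ≈ 1.35 × 10⁻⁴ s⁻².

1.35 × 10⁻⁴ s⁻²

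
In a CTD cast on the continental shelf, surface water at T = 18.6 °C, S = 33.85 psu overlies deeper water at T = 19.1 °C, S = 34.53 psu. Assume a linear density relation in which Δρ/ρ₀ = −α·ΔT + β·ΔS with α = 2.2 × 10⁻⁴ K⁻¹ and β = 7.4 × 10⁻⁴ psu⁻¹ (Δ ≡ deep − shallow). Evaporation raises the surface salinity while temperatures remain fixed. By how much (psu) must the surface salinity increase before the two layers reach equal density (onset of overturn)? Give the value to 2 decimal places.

Neutral buoyancy requires −α(T_deep − T_surf) + β(S_deep − S_surf′) = 0.
S_surf′ = S_deep − (α/β)·ΔT = 34.53 − (2.2 × 10⁻⁴/7.4 × 10⁻⁴)·(+0.5) = 34.3814 psu.
Increase required: 34.3814 − 33.85 = 0.5314 psu.

0.53 psu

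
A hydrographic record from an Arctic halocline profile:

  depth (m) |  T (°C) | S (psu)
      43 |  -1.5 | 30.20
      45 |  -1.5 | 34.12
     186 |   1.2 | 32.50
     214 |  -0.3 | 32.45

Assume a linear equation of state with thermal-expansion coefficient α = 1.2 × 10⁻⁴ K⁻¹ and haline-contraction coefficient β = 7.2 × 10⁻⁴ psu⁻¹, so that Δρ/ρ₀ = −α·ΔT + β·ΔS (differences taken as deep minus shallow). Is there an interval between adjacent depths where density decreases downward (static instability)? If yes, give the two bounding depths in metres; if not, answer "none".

Evaluate Δρ/ρ₀ = −αΔT + βΔS across each adjacent pair:
  43–45 m: −αΔT+βΔS = −(1.2 × 10⁻⁴)(+0.0)+(7.2 × 10⁻⁴)(+3.92) = 2.8 × 10⁻³ → stable
  45–186 m: −αΔT+βΔS = −(1.2 × 10⁻⁴)(+2.7)+(7.2 × 10⁻⁴)(-1.62) = -1.5 × 10⁻³ → UNSTABLE
  186–214 m: −αΔT+βΔS = −(1.2 × 10⁻⁴)(-1.5)+(7.2 × 10⁻⁴)(-0.05) = 1.4 × 10⁻⁴ → stable
The 45–186 m interval has Δρ < 0: lighter water underlies denser water.

45–186 m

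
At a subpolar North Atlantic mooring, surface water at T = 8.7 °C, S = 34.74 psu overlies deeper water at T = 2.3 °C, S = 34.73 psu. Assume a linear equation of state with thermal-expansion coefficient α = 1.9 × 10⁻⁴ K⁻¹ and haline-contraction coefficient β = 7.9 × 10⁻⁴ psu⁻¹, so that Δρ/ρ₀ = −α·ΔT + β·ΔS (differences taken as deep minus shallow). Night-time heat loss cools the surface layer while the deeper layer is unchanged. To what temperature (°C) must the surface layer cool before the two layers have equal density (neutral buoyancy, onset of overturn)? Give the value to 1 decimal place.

2.3 °C

Neutral buoyancy requires Δρ = 0, i.e. −α(T_deep − T_surf′) + β(S_deep − S_surf) = 0.
T_surf′ = T_deep − (β/α)·ΔS = 2.3 − (7.9 × 10⁻⁴/1.9 × 10⁻⁴)·(-0.01) = 2.342 °C.
Cooling required: 8.7 − (2.342) = 6.358 °C.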